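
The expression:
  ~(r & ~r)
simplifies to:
True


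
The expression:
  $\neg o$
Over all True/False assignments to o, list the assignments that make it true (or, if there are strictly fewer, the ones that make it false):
is true only for:
  o=False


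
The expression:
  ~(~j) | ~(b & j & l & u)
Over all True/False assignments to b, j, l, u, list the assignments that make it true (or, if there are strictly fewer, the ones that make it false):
is always true.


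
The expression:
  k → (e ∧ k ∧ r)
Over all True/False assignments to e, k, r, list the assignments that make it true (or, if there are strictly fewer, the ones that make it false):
is false only for:
  e=False, k=True, r=False;
  e=False, k=True, r=True;
  e=True, k=True, r=False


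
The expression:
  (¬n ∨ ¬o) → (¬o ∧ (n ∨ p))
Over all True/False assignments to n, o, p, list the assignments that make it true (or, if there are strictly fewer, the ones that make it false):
is false only for:
  n=False, o=False, p=False;
  n=False, o=True, p=False;
  n=False, o=True, p=True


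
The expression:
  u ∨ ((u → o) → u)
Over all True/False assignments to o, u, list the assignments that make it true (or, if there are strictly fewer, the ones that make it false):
is true only for:
  o=False, u=True;
  o=True, u=True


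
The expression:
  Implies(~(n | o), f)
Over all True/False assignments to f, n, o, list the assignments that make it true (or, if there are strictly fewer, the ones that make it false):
is false only for:
  f=False, n=False, o=False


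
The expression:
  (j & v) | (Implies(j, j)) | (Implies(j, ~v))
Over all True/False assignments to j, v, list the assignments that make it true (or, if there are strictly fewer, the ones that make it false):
is always true.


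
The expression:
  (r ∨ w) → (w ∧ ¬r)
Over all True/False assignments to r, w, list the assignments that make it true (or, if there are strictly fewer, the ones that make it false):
is true only for:
  r=False, w=False;
  r=False, w=True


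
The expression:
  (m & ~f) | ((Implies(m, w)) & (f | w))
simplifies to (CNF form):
(f | m | w) & (w | ~f | ~m)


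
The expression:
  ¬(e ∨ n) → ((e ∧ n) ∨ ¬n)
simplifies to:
True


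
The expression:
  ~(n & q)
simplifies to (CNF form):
~n | ~q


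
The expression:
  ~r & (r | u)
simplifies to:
u & ~r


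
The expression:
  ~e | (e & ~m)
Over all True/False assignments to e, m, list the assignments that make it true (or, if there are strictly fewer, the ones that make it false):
is false only for:
  e=True, m=True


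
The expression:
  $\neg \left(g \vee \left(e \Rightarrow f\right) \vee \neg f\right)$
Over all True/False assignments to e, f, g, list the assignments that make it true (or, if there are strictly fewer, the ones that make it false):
is never true.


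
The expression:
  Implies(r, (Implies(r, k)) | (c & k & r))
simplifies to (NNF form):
k | ~r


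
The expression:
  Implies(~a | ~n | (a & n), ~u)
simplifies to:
~u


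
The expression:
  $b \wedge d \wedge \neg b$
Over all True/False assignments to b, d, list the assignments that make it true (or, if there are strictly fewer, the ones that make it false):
is never true.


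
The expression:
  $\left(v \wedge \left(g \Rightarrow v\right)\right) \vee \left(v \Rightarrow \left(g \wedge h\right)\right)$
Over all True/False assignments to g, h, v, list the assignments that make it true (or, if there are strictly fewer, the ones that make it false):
is always true.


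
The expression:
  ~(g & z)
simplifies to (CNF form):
~g | ~z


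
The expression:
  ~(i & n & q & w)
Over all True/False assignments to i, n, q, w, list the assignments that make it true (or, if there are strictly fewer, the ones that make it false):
is false only for:
  i=True, n=True, q=True, w=True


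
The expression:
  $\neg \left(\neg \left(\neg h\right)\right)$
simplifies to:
$\neg h$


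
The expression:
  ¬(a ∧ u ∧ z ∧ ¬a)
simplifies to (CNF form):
True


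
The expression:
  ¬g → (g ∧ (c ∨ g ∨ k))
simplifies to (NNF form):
g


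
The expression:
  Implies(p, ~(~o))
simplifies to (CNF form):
o | ~p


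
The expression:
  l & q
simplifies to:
l & q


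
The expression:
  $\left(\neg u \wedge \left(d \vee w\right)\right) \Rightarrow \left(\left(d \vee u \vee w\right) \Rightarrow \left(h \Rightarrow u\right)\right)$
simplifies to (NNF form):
$u \vee \left(\neg d \wedge \neg w\right) \vee \neg h$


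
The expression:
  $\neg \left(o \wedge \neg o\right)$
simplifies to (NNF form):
$\text{True}$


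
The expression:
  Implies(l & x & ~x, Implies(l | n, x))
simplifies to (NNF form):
True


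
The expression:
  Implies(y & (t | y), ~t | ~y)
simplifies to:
~t | ~y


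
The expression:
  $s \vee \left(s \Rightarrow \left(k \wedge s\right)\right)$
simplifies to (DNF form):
$\text{True}$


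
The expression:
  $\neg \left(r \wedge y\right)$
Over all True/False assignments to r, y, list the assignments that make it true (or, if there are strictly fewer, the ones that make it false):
is false only for:
  r=True, y=True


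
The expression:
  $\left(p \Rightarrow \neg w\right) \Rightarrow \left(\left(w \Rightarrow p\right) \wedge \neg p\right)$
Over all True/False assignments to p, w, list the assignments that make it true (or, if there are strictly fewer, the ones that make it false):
is true only for:
  p=False, w=False;
  p=True, w=True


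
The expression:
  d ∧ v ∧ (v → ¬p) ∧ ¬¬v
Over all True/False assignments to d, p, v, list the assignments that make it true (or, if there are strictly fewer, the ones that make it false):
is true only for:
  d=True, p=False, v=True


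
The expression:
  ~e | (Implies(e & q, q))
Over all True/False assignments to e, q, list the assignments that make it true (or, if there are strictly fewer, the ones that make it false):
is always true.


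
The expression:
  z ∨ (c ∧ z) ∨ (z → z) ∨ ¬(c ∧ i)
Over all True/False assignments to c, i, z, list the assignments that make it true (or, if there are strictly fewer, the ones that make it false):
is always true.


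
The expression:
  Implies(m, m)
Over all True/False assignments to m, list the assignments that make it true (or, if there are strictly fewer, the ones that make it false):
is always true.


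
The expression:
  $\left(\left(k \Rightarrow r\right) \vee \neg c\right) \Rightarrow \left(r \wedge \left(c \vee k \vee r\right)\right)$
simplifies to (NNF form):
$r \vee \left(c \wedge k\right)$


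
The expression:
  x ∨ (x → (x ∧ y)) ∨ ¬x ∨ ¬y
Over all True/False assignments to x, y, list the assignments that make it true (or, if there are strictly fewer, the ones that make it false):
is always true.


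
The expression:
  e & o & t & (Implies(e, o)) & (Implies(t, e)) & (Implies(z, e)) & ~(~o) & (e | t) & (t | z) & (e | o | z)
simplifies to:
e & o & t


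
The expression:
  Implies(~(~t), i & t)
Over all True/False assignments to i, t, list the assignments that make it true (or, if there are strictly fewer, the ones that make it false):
is false only for:
  i=False, t=True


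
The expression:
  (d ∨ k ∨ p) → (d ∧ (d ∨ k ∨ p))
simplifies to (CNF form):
(d ∨ ¬k) ∧ (d ∨ ¬p)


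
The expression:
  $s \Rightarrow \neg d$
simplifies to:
$\neg d \vee \neg s$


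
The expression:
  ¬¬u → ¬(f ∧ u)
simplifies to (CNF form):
¬f ∨ ¬u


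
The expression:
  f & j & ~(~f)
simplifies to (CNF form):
f & j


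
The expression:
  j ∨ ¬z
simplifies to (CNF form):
j ∨ ¬z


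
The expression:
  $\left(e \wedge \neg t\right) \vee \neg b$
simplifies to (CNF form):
$\left(e \vee \neg b\right) \wedge \left(\neg b \vee \neg t\right)$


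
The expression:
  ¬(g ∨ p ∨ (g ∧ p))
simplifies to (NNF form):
¬g ∧ ¬p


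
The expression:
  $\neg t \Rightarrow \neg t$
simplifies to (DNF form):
$\text{True}$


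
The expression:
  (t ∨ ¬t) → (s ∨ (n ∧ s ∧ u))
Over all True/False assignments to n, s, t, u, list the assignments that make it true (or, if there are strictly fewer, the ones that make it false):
is true only for:
  n=False, s=True, t=False, u=False;
  n=False, s=True, t=False, u=True;
  n=False, s=True, t=True, u=False;
  n=False, s=True, t=True, u=True;
  n=True, s=True, t=False, u=False;
  n=True, s=True, t=False, u=True;
  n=True, s=True, t=True, u=False;
  n=True, s=True, t=True, u=True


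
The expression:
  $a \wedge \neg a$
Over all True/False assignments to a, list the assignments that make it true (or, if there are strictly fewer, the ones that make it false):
is never true.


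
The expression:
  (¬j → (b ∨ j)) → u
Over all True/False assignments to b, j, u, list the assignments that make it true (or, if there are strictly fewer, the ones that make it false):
is false only for:
  b=False, j=True, u=False;
  b=True, j=False, u=False;
  b=True, j=True, u=False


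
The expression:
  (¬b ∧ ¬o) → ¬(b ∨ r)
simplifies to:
b ∨ o ∨ ¬r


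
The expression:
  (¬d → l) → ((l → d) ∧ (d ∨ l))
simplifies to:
d ∨ ¬l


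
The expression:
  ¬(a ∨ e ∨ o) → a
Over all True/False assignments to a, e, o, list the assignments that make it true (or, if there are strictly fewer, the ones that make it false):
is false only for:
  a=False, e=False, o=False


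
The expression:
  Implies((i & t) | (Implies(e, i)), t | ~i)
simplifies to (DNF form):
t | ~i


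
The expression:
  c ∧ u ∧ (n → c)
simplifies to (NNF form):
c ∧ u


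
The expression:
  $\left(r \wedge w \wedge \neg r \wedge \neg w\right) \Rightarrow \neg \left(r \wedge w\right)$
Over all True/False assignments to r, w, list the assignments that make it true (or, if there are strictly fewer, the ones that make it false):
is always true.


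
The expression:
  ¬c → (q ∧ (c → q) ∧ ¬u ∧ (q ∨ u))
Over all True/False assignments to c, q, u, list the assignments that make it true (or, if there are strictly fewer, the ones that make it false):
is false only for:
  c=False, q=False, u=False;
  c=False, q=False, u=True;
  c=False, q=True, u=True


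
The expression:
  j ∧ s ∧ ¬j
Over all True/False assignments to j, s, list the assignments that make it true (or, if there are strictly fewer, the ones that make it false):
is never true.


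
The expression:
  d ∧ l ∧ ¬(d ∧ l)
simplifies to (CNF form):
False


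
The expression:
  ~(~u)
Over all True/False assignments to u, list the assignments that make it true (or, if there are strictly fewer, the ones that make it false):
is true only for:
  u=True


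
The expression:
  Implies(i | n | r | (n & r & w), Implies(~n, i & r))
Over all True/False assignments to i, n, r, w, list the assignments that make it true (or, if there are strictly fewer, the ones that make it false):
is false only for:
  i=False, n=False, r=True, w=False;
  i=False, n=False, r=True, w=True;
  i=True, n=False, r=False, w=False;
  i=True, n=False, r=False, w=True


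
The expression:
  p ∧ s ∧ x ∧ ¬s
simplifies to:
False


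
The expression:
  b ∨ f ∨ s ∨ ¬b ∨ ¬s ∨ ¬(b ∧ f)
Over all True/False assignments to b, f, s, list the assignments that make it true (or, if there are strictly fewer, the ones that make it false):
is always true.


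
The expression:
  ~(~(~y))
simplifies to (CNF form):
~y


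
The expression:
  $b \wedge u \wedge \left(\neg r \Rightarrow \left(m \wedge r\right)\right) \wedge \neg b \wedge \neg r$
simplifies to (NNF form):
$\text{False}$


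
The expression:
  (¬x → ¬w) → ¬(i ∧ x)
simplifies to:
¬i ∨ ¬x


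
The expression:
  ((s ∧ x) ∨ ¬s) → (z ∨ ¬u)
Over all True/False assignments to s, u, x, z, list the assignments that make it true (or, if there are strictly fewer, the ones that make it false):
is false only for:
  s=False, u=True, x=False, z=False;
  s=False, u=True, x=True, z=False;
  s=True, u=True, x=True, z=False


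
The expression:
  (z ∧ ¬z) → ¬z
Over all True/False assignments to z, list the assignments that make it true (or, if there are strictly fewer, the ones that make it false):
is always true.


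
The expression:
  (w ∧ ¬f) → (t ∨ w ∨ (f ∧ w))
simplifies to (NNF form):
True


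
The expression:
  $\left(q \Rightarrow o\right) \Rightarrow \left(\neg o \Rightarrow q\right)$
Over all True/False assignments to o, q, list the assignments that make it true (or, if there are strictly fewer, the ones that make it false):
is false only for:
  o=False, q=False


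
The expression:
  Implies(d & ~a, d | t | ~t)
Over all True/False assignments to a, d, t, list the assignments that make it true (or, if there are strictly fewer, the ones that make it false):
is always true.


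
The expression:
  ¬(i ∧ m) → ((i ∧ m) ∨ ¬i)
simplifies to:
m ∨ ¬i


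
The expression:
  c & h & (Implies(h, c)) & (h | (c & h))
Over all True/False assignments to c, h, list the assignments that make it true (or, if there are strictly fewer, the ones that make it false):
is true only for:
  c=True, h=True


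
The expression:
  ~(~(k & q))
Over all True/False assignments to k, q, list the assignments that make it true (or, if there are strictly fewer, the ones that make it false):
is true only for:
  k=True, q=True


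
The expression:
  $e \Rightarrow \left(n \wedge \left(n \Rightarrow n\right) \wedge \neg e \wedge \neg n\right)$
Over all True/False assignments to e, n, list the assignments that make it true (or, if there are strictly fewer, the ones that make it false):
is true only for:
  e=False, n=False;
  e=False, n=True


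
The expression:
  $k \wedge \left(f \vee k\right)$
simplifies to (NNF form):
$k$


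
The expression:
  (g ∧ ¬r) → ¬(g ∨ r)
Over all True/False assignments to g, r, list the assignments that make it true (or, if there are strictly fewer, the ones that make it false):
is false only for:
  g=True, r=False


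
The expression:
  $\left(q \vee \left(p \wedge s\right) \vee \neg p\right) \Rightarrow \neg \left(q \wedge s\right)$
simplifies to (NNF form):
$\neg q \vee \neg s$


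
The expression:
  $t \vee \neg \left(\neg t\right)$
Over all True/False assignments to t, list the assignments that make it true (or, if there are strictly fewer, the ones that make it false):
is true only for:
  t=True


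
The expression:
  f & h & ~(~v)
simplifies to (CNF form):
f & h & v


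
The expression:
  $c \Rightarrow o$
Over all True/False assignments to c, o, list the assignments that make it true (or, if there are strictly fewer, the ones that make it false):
is false only for:
  c=True, o=False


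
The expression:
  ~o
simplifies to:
~o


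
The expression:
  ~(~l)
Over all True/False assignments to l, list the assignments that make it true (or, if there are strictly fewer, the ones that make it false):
is true only for:
  l=True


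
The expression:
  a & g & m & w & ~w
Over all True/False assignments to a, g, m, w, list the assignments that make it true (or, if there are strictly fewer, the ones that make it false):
is never true.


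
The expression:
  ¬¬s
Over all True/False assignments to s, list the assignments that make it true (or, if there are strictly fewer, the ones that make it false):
is true only for:
  s=True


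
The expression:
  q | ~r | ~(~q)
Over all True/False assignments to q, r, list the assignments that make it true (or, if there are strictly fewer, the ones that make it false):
is false only for:
  q=False, r=True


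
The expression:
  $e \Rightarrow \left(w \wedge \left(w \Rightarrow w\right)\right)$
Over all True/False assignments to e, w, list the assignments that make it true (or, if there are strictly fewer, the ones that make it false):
is false only for:
  e=True, w=False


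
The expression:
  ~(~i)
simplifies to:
i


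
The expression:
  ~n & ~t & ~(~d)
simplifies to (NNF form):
d & ~n & ~t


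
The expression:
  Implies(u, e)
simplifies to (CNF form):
e | ~u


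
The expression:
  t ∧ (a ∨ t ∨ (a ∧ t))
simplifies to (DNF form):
t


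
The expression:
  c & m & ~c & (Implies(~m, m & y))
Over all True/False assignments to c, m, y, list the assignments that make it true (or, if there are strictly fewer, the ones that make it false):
is never true.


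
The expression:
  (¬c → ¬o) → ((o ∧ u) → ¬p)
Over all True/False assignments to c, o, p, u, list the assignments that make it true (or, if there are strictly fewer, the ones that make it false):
is false only for:
  c=True, o=True, p=True, u=True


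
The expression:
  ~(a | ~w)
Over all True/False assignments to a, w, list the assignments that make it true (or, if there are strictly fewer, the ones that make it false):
is true only for:
  a=False, w=True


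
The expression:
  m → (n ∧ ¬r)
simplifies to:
(n ∧ ¬r) ∨ ¬m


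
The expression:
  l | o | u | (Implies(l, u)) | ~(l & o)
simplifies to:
True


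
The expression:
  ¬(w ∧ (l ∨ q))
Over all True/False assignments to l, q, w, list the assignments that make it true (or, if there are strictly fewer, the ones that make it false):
is false only for:
  l=False, q=True, w=True;
  l=True, q=False, w=True;
  l=True, q=True, w=True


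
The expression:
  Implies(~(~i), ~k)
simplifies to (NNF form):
~i | ~k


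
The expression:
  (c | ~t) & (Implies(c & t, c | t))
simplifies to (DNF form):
c | ~t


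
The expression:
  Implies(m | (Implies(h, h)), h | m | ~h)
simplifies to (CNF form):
True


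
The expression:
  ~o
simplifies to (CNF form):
~o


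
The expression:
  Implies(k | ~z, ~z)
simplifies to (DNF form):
~k | ~z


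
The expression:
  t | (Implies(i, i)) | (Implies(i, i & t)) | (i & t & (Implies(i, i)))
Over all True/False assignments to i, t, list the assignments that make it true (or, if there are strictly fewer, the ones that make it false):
is always true.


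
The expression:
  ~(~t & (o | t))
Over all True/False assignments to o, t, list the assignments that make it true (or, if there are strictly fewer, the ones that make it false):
is false only for:
  o=True, t=False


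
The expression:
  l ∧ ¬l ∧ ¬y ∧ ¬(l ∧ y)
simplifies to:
False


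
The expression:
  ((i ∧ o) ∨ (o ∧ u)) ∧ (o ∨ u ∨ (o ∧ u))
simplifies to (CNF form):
o ∧ (i ∨ u)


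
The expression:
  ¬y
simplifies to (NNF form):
¬y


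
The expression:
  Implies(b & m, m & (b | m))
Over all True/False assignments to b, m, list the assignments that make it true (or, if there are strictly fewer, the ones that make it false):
is always true.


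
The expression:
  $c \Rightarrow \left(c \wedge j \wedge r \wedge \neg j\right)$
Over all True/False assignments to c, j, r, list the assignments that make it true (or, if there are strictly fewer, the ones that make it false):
is true only for:
  c=False, j=False, r=False;
  c=False, j=False, r=True;
  c=False, j=True, r=False;
  c=False, j=True, r=True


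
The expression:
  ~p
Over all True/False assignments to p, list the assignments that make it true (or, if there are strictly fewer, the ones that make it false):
is true only for:
  p=False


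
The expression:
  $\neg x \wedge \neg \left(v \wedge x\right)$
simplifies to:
$\neg x$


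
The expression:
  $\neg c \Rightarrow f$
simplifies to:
$c \vee f$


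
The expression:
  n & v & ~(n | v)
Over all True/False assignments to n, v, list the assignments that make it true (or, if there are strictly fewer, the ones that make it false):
is never true.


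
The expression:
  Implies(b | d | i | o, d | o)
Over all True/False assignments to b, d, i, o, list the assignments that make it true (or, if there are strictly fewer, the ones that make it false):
is false only for:
  b=False, d=False, i=True, o=False;
  b=True, d=False, i=False, o=False;
  b=True, d=False, i=True, o=False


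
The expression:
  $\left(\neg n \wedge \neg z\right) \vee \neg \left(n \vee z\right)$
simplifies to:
$\neg n \wedge \neg z$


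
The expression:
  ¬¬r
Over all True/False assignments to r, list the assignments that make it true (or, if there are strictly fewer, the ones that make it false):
is true only for:
  r=True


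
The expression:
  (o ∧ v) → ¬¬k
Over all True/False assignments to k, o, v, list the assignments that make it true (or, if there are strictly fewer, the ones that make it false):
is false only for:
  k=False, o=True, v=True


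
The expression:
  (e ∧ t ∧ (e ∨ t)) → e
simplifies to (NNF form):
True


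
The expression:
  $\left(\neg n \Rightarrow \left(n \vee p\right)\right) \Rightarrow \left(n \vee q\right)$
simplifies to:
$n \vee q \vee \neg p$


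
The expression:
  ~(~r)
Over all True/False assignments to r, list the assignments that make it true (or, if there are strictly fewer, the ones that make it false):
is true only for:
  r=True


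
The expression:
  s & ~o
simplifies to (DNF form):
s & ~o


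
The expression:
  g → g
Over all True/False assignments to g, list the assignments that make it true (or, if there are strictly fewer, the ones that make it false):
is always true.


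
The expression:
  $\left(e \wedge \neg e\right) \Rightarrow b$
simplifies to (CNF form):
$\text{True}$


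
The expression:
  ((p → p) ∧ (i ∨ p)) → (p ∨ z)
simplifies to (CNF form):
p ∨ z ∨ ¬i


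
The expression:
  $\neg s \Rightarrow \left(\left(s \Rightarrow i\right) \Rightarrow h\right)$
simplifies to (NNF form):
$h \vee s$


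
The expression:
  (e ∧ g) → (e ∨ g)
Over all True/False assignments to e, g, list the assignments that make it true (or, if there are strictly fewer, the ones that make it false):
is always true.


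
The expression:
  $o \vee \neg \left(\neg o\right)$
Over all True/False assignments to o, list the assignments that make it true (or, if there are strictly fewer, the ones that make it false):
is true only for:
  o=True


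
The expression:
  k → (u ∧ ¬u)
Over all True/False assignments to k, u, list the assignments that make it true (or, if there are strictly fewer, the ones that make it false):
is true only for:
  k=False, u=False;
  k=False, u=True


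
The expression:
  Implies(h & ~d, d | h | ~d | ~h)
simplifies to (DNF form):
True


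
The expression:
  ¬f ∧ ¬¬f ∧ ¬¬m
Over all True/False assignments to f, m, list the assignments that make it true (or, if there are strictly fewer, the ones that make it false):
is never true.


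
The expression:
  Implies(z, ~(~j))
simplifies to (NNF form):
j | ~z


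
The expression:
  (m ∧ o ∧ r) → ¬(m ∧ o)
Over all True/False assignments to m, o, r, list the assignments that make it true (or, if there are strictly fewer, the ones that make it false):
is false only for:
  m=True, o=True, r=True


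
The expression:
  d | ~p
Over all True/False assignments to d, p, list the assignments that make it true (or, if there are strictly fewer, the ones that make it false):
is false only for:
  d=False, p=True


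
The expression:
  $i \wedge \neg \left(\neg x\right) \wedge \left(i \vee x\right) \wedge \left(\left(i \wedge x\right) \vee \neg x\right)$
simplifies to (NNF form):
$i \wedge x$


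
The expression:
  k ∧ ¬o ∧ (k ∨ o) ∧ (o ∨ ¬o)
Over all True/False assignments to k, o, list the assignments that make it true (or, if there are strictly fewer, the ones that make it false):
is true only for:
  k=True, o=False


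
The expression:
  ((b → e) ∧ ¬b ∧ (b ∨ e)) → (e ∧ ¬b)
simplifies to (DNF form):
True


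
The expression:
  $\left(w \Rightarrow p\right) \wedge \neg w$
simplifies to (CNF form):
$\neg w$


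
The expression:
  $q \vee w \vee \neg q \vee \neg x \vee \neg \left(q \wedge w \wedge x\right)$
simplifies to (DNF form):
$\text{True}$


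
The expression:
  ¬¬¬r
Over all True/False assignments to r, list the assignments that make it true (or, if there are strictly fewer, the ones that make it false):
is true only for:
  r=False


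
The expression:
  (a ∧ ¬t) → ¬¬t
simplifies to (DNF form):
t ∨ ¬a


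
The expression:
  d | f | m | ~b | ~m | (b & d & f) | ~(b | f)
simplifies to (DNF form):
True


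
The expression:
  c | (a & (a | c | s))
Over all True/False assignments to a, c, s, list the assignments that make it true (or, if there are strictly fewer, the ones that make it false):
is false only for:
  a=False, c=False, s=False;
  a=False, c=False, s=True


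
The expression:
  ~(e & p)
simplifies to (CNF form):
~e | ~p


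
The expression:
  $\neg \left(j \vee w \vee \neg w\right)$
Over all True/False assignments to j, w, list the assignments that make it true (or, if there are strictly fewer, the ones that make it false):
is never true.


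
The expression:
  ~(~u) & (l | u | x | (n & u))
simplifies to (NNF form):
u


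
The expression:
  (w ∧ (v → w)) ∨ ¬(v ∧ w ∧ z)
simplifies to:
True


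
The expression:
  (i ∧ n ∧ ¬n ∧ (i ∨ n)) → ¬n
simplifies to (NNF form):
True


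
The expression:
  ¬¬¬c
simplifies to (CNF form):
¬c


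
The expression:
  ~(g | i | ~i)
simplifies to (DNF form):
False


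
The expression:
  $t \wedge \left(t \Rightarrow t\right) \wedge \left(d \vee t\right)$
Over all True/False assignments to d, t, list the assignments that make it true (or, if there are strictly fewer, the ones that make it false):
is true only for:
  d=False, t=True;
  d=True, t=True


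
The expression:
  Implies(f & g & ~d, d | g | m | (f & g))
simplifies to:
True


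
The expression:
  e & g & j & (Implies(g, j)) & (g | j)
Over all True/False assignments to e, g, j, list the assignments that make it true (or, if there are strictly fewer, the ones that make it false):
is true only for:
  e=True, g=True, j=True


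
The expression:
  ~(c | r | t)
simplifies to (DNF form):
~c & ~r & ~t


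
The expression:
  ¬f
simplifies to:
¬f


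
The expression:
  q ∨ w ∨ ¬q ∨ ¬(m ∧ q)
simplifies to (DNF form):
True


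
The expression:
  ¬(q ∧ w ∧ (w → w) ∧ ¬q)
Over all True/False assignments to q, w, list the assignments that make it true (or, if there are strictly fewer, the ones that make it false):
is always true.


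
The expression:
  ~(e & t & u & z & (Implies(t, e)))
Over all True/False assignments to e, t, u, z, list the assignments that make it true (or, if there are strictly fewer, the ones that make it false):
is false only for:
  e=True, t=True, u=True, z=True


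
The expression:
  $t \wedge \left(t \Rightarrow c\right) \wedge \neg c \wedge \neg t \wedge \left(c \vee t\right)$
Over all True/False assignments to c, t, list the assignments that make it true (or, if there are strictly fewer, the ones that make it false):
is never true.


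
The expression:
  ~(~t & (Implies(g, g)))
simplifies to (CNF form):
t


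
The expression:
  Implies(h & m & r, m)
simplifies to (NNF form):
True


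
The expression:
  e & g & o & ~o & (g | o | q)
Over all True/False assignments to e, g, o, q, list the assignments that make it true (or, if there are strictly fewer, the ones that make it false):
is never true.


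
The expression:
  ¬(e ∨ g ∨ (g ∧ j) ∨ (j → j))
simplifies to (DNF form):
False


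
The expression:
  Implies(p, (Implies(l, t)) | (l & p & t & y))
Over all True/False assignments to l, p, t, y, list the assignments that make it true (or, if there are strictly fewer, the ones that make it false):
is false only for:
  l=True, p=True, t=False, y=False;
  l=True, p=True, t=False, y=True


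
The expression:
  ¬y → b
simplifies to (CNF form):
b ∨ y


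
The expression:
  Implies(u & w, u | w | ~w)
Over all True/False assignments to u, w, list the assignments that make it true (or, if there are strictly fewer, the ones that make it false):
is always true.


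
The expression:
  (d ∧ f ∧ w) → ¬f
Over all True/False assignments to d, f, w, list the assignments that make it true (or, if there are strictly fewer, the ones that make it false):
is false only for:
  d=True, f=True, w=True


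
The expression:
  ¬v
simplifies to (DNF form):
¬v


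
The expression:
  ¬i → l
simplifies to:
i ∨ l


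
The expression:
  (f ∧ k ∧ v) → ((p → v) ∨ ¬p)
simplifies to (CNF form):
True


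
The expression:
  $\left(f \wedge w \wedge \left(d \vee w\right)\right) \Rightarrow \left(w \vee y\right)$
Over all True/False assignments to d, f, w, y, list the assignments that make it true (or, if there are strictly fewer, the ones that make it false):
is always true.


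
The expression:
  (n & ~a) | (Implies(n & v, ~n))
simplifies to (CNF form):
~a | ~n | ~v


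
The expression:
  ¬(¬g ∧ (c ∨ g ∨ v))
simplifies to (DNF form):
g ∨ (¬c ∧ ¬v)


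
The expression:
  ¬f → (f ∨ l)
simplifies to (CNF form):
f ∨ l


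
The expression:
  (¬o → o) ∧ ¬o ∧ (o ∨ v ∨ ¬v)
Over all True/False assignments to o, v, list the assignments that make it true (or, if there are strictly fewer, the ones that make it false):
is never true.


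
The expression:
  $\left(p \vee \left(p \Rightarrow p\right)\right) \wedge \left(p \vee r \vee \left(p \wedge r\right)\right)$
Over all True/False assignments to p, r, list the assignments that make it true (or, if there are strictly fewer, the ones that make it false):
is false only for:
  p=False, r=False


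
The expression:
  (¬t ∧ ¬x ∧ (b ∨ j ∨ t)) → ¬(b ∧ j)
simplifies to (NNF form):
t ∨ x ∨ ¬b ∨ ¬j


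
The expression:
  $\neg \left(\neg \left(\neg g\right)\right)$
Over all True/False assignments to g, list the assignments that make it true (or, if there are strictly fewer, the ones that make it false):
is true only for:
  g=False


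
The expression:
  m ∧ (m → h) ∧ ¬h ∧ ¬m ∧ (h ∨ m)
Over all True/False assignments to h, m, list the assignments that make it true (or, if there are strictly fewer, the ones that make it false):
is never true.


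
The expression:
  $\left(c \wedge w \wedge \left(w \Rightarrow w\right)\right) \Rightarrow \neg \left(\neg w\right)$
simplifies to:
$\text{True}$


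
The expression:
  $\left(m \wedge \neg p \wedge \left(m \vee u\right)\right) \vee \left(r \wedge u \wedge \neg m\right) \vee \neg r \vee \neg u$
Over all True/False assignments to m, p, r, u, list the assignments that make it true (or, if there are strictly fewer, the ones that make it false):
is false only for:
  m=True, p=True, r=True, u=True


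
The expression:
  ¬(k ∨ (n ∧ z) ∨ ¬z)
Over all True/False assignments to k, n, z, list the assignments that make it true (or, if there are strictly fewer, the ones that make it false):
is true only for:
  k=False, n=False, z=True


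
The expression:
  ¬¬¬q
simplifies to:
¬q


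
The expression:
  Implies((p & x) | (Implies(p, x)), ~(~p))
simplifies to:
p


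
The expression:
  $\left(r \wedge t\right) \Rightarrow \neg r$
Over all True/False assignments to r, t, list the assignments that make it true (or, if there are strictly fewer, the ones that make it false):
is false only for:
  r=True, t=True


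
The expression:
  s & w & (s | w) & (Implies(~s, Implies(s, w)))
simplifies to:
s & w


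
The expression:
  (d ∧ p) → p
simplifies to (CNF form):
True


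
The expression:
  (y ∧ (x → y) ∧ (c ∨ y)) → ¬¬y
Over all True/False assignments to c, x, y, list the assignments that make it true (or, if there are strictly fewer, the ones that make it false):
is always true.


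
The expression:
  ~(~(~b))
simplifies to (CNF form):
~b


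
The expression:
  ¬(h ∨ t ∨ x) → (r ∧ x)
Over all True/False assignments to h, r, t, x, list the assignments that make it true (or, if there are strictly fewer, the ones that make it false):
is false only for:
  h=False, r=False, t=False, x=False;
  h=False, r=True, t=False, x=False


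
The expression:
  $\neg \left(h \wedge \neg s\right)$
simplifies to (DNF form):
$s \vee \neg h$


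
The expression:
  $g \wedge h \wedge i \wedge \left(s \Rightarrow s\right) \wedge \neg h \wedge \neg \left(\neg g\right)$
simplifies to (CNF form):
$\text{False}$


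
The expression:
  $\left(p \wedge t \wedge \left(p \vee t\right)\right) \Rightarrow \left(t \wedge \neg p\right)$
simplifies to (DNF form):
$\neg p \vee \neg t$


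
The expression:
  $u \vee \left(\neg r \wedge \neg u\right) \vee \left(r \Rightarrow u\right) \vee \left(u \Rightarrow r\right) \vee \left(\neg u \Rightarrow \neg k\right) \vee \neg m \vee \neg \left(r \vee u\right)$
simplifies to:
$\text{True}$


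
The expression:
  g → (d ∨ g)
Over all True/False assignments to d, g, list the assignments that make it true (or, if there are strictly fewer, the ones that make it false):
is always true.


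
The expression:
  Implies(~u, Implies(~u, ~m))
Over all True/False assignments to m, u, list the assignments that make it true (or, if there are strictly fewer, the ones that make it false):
is false only for:
  m=True, u=False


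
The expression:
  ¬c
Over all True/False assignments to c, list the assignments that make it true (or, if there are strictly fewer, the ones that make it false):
is true only for:
  c=False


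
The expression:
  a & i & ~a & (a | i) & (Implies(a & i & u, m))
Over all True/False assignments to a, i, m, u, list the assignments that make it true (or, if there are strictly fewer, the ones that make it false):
is never true.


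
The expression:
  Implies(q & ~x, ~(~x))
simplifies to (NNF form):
x | ~q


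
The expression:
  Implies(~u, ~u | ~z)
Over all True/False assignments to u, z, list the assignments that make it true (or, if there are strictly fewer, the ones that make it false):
is always true.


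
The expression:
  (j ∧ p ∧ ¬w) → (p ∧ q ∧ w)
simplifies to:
w ∨ ¬j ∨ ¬p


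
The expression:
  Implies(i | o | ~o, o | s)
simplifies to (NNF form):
o | s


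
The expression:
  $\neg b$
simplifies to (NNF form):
$\neg b$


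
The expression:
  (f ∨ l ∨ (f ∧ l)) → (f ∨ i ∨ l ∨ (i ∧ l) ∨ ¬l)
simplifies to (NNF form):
True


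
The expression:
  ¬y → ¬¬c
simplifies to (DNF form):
c ∨ y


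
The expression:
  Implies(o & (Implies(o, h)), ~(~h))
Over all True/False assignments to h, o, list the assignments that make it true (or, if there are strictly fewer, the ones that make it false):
is always true.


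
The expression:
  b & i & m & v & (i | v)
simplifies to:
b & i & m & v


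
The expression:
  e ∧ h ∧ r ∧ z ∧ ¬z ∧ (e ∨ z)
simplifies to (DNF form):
False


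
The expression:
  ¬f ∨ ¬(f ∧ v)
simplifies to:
¬f ∨ ¬v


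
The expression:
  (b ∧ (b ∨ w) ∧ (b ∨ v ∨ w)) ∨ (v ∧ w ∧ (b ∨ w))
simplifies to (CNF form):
(b ∨ v) ∧ (b ∨ w)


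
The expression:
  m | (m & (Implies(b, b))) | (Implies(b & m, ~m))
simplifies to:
True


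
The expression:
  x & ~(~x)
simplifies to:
x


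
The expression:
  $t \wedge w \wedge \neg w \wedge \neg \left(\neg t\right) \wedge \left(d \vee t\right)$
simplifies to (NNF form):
$\text{False}$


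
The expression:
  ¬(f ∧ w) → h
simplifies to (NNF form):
h ∨ (f ∧ w)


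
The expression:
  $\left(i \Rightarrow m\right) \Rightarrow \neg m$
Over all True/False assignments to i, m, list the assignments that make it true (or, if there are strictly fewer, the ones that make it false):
is true only for:
  i=False, m=False;
  i=True, m=False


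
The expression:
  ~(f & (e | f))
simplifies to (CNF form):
~f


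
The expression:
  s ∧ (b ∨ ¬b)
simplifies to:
s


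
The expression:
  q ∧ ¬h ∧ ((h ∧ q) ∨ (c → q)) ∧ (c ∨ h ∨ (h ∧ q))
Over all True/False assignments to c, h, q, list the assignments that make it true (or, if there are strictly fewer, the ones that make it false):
is true only for:
  c=True, h=False, q=True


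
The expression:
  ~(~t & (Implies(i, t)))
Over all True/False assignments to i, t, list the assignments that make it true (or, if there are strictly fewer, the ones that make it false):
is false only for:
  i=False, t=False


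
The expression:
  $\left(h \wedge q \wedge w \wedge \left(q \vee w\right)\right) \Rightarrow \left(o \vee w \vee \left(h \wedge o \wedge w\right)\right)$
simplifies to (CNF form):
$\text{True}$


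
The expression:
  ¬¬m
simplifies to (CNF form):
m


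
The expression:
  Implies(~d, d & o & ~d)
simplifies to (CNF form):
d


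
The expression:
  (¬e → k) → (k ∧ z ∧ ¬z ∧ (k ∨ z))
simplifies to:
¬e ∧ ¬k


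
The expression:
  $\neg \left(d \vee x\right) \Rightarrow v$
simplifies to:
$d \vee v \vee x$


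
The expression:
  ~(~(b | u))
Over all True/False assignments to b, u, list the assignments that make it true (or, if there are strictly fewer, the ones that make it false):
is false only for:
  b=False, u=False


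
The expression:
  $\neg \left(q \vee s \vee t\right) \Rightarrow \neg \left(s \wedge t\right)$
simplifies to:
$\text{True}$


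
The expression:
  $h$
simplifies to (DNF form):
$h$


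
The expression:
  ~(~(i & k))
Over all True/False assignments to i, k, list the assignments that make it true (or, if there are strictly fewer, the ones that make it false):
is true only for:
  i=True, k=True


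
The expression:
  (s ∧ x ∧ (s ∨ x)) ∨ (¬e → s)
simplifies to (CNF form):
e ∨ s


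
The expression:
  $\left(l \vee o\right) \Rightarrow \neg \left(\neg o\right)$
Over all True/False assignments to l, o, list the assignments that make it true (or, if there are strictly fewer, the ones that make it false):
is false only for:
  l=True, o=False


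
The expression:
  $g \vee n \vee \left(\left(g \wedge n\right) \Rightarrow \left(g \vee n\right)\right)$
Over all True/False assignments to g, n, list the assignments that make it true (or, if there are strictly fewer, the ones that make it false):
is always true.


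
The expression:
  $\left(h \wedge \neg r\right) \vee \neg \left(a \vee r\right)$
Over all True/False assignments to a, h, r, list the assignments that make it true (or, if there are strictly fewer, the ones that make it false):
is true only for:
  a=False, h=False, r=False;
  a=False, h=True, r=False;
  a=True, h=True, r=False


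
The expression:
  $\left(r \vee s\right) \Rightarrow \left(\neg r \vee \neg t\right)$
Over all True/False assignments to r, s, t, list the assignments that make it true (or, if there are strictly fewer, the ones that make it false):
is false only for:
  r=True, s=False, t=True;
  r=True, s=True, t=True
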